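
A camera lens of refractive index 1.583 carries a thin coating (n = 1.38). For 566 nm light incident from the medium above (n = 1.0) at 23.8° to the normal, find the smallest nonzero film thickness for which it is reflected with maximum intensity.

Ray reflecting at the top interface goes from n = 1.0 toward n = 1.38: a half-wave phase shift.
Ray reflecting at the bottom interface goes from n = 1.38 toward n = 1.583: a half-wave phase shift.
The two reflections carry the same phase change, so no net offset.
So the condition for constructive reflection is 2 n t cos θ_r = m λ.
Snell's law: 1.0 sin 23.8° = 1.38 sin θ_r → sin θ_r = 0.292, cos θ_r = 0.956.
Minimum nonzero at m = 1: t = λ / (2 n cos θ_r) = 566 / (2 × 1.38 × 0.956) = 214 nm.

214 nm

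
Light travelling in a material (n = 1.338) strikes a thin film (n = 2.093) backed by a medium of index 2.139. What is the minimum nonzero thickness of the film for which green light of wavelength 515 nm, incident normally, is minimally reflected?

61.5 nm

Top surface (1.338 → 2.093): reflection off a higher-index medium gives a half-wave phase shift.
Bottom surface (2.093 → 2.139): reflection off a higher-index medium gives a half-wave phase shift.
Zero or two π shifts → no net half-wave offset.
For weak reflection here: 2 n t = (m + ½) λ.
Minimum at m = 0: t = λ / (4 n) = 515 / (4 × 2.093) = 61.5 nm.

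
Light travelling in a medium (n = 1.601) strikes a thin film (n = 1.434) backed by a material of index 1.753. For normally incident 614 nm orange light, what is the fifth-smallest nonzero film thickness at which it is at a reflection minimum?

Ray reflecting at the top interface goes from n = 1.601 toward n = 1.434: no phase shift.
Bottom surface (1.434 → 1.753): reflection off a higher-index medium gives a half-wave phase shift.
The two reflections differ by half a wavelength.
So the condition for destructive reflection is 2 n t = m λ.
The fifth-smallest nonzero thickness corresponds to m = 5: t = m λ / (2 n) = 5.00 × 614 / (2 × 1.434) = 1070 nm.

1070 nm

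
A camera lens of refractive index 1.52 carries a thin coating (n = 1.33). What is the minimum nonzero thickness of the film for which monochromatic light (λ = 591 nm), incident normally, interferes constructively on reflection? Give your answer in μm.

0.222 μm

Ray reflecting at the top interface goes from n = 1.0 toward n = 1.33: a half-wave phase shift.
Ray reflecting at the bottom interface goes from n = 1.33 toward n = 1.52: a half-wave phase shift.
Zero or two π shifts → no net half-wave offset.
For maximum reflection here: 2 n t = m λ.
Minimum nonzero at m = 1: t = λ / (2 n) = 591 / (2 × 1.33) = 222 nm.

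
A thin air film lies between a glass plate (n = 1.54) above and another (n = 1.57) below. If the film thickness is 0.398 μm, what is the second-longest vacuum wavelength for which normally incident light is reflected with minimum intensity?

398 nm

Top surface (1.54 → 1.0): reflection off a lower-index medium gives no phase shift.
Bottom surface (1.0 → 1.57): reflection off a higher-index medium gives a half-wave phase shift.
Net: one phase inversion between the two reflected rays.
With one net inversion, destructive interference in reflection requires 2 n t = m λ.
λ = 2 n t / m. The second-longest wavelength is m = 2: λ = 2 × 1.0 × 398 / 2.00 = 398 nm.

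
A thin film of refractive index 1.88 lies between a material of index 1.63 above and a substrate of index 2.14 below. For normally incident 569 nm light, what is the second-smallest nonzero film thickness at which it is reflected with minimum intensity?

227 nm

Top surface (1.63 → 1.88): reflection off a higher-index medium gives a half-wave phase shift.
Bottom surface (1.88 → 2.14): reflection off a higher-index medium gives a half-wave phase shift.
Zero or two π shifts → no net half-wave offset.
For dark reflection here: 2 n t = (m + ½) λ.
The second-smallest nonzero thickness corresponds to m = 1: t = (m + ½) λ / (2 n) = 1.50 × 569 / (2 × 1.88) = 227 nm.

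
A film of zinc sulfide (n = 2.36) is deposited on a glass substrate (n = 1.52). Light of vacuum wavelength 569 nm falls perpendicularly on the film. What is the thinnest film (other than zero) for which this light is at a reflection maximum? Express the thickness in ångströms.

At the upper boundary (n = 1.0 to n = 2.36) the reflected ray undergoes a half-wave phase shift.
Bottom surface (2.36 → 1.52): reflection off a lower-index medium gives no phase shift.
The two reflections differ by half a wavelength.
With one net inversion, constructive interference in reflection requires 2 n t = (m + ½) λ.
Minimum at m = 0: t = λ / (4 n) = 569 / (4 × 2.36) = 60.3 nm.

603 Å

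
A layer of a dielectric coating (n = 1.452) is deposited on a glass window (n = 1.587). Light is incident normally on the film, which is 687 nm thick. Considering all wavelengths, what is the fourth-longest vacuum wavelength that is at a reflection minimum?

570 nm

Ray reflecting at the top interface goes from n = 1.0 toward n = 1.452: a half-wave phase shift.
Ray reflecting at the bottom interface goes from n = 1.452 toward n = 1.587: a half-wave phase shift.
Net: no relative phase inversion (both shifts match).
With no net inversion, destructive interference in reflection requires 2 n t = (m + ½) λ.
λ = 2 n t / (m + ½). The fourth-longest wavelength is m = 3: λ = 2 × 1.452 × 687 / 3.50 = 570 nm.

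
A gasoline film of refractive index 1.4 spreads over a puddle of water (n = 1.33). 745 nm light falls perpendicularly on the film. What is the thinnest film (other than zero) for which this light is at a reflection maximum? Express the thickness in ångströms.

Ray reflecting at the top interface goes from n = 1.0 toward n = 1.4: a half-wave phase shift.
At the lower boundary (n = 1.4 to n = 1.33) the reflected ray undergoes no phase shift.
The two reflections differ by half a wavelength.
For bright reflection here: 2 n t = (m + ½) λ.
Minimum at m = 0: t = λ / (4 n) = 745 / (4 × 1.4) = 133 nm.

1330 Å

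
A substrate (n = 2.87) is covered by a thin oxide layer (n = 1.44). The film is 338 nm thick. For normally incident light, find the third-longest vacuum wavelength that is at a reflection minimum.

Top surface (1.0 → 1.44): reflection off a higher-index medium gives a half-wave phase shift.
At the lower boundary (n = 1.44 to n = 2.87) the reflected ray undergoes a half-wave phase shift.
Zero or two π shifts → no net half-wave offset.
So the condition for destructive reflection is 2 n t = (m + ½) λ.
λ = 2 n t / (m + ½). The third-longest wavelength is m = 2: λ = 2 × 1.44 × 338 / 2.50 = 389 nm.

389 nm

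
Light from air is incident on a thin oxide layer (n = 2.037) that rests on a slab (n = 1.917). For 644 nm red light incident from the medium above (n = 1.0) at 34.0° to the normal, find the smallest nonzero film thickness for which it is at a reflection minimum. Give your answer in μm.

Ray reflecting at the top interface goes from n = 1.0 toward n = 2.037: a half-wave phase shift.
Bottom surface (2.037 → 1.917): reflection off a lower-index medium gives no phase shift.
Net: one phase inversion between the two reflected rays.
With one net inversion, destructive interference in reflection requires 2 n t cos θ_r = m λ.
Snell's law: 1.0 sin 34.0° = 2.037 sin θ_r → sin θ_r = 0.275, cos θ_r = 0.962.
Minimum nonzero at m = 1: t = λ / (2 n cos θ_r) = 644 / (2 × 2.037 × 0.962) = 164 nm.

0.164 μm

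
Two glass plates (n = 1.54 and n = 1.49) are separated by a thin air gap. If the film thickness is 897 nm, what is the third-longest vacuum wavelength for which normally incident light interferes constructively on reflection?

718 nm

Top surface (1.54 → 1.0): reflection off a lower-index medium gives no phase shift.
Bottom surface (1.0 → 1.49): reflection off a higher-index medium gives a half-wave phase shift.
The two reflections differ by half a wavelength.
For bright reflection here: 2 n t = (m + ½) λ.
λ = 2 n t / (m + ½). The third-longest wavelength is m = 2: λ = 2 × 1.0 × 897 / 2.50 = 718 nm.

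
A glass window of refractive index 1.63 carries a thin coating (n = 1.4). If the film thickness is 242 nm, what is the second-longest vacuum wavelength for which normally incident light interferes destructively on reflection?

452 nm

Top surface (1.0 → 1.4): reflection off a higher-index medium gives a half-wave phase shift.
Ray reflecting at the bottom interface goes from n = 1.4 toward n = 1.63: a half-wave phase shift.
The two reflections carry the same phase change, so no net offset.
For weak reflection here: 2 n t = (m + ½) λ.
λ = 2 n t / (m + ½). The second-longest wavelength is m = 1: λ = 2 × 1.4 × 242 / 1.50 = 452 nm.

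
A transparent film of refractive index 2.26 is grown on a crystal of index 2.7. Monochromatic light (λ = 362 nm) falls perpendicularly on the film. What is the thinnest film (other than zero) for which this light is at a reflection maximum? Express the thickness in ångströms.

801 Å

At the upper boundary (n = 1.0 to n = 2.26) the reflected ray undergoes a half-wave phase shift.
Bottom surface (2.26 → 2.7): reflection off a higher-index medium gives a half-wave phase shift.
Net: no relative phase inversion (both shifts match).
So the condition for constructive reflection is 2 n t = m λ.
Minimum nonzero at m = 1: t = λ / (2 n) = 362 / (2 × 2.26) = 80.1 nm.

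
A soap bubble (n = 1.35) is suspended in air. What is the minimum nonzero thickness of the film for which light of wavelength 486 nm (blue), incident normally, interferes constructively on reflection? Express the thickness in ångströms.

Top surface (1.0 → 1.35): reflection off a higher-index medium gives a half-wave phase shift.
Bottom surface (1.35 → 1.0): reflection off a lower-index medium gives no phase shift.
Net: one phase inversion between the two reflected rays.
With one net inversion, constructive interference in reflection requires 2 n t = (m + ½) λ.
Minimum at m = 0: t = λ / (4 n) = 486 / (4 × 1.35) = 90.0 nm.

900 Å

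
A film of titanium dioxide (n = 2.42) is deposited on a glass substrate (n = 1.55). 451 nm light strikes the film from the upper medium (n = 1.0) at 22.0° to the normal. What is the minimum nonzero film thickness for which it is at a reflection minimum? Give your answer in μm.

0.0943 μm

At the upper boundary (n = 1.0 to n = 2.42) the reflected ray undergoes a half-wave phase shift.
At the lower boundary (n = 2.42 to n = 1.55) the reflected ray undergoes no phase shift.
The two reflections differ by half a wavelength.
So the condition for destructive reflection is 2 n t cos θ_r = m λ.
Snell's law: 1.0 sin 22.0° = 2.42 sin θ_r → sin θ_r = 0.155, cos θ_r = 0.988.
Minimum nonzero at m = 1: t = λ / (2 n cos θ_r) = 451 / (2 × 2.42 × 0.988) = 94.3 nm.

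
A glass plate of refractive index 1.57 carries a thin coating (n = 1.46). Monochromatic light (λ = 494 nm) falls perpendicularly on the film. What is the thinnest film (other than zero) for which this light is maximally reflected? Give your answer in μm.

Ray reflecting at the top interface goes from n = 1.0 toward n = 1.46: a half-wave phase shift.
Ray reflecting at the bottom interface goes from n = 1.46 toward n = 1.57: a half-wave phase shift.
Net: no relative phase inversion (both shifts match).
So the condition for constructive reflection is 2 n t = m λ.
Minimum nonzero at m = 1: t = λ / (2 n) = 494 / (2 × 1.46) = 169 nm.

0.169 μm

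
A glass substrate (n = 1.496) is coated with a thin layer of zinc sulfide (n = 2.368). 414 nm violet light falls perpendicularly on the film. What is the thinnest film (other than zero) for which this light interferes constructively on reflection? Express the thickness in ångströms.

Top surface (1.0 → 2.368): reflection off a higher-index medium gives a half-wave phase shift.
Bottom surface (2.368 → 1.496): reflection off a lower-index medium gives no phase shift.
Net: one phase inversion between the two reflected rays.
So the condition for constructive reflection is 2 n t = (m + ½) λ.
Minimum at m = 0: t = λ / (4 n) = 414 / (4 × 2.368) = 43.7 nm.

437 Å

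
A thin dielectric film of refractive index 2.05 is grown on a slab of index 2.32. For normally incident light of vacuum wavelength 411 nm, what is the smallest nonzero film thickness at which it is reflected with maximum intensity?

Ray reflecting at the top interface goes from n = 1.0 toward n = 2.05: a half-wave phase shift.
Ray reflecting at the bottom interface goes from n = 2.05 toward n = 2.32: a half-wave phase shift.
The two reflections carry the same phase change, so no net offset.
For strong reflection here: 2 n t = m λ.
The smallest nonzero thickness corresponds to m = 1: t = m λ / (2 n) = 1.00 × 411 / (2 × 2.05) = 100 nm.

100 nm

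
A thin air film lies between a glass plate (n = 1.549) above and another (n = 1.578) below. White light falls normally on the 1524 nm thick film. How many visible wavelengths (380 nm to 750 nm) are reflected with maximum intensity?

Top surface (1.549 → 1.0): reflection off a lower-index medium gives no phase shift.
At the lower boundary (n = 1.0 to n = 1.578) the reflected ray undergoes a half-wave phase shift.
Net: one phase inversion between the two reflected rays.
For strong reflection here: 2 n t = (m + ½) λ.
λ = 2 n t / (m + ½) = 3048 / (m + ½) nm.
m=3: 871 nm (IR); m=4: 677 nm (visible); m=5: 554 nm (visible); m=6: 469 nm (visible); m=7: 406 nm (visible); m=8: 359 nm (UV).

4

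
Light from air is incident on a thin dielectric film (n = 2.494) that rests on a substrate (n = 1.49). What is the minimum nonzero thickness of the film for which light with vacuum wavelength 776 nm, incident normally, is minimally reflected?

156 nm

Ray reflecting at the top interface goes from n = 1.0 toward n = 2.494: a half-wave phase shift.
Ray reflecting at the bottom interface goes from n = 2.494 toward n = 1.49: no phase shift.
The two reflections differ by half a wavelength.
For dark reflection here: 2 n t = m λ.
Minimum nonzero at m = 1: t = λ / (2 n) = 776 / (2 × 2.494) = 156 nm.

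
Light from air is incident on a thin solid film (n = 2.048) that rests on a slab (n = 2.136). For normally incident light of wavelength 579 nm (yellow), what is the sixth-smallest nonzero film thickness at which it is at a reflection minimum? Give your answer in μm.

Ray reflecting at the top interface goes from n = 1.0 toward n = 2.048: a half-wave phase shift.
Bottom surface (2.048 → 2.136): reflection off a higher-index medium gives a half-wave phase shift.
Net: no relative phase inversion (both shifts match).
So the condition for destructive reflection is 2 n t = (m + ½) λ.
The sixth-smallest nonzero thickness corresponds to m = 5: t = (m + ½) λ / (2 n) = 5.50 × 579 / (2 × 2.048) = 777 nm.

0.777 μm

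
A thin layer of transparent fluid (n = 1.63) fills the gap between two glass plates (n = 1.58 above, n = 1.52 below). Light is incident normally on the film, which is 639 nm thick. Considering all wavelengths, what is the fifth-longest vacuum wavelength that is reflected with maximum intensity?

463 nm

At the upper boundary (n = 1.58 to n = 1.63) the reflected ray undergoes a half-wave phase shift.
Ray reflecting at the bottom interface goes from n = 1.63 toward n = 1.52: no phase shift.
Net: one phase inversion between the two reflected rays.
So the condition for constructive reflection is 2 n t = (m + ½) λ.
λ = 2 n t / (m + ½). The fifth-longest wavelength is m = 4: λ = 2 × 1.63 × 639 / 4.50 = 463 nm.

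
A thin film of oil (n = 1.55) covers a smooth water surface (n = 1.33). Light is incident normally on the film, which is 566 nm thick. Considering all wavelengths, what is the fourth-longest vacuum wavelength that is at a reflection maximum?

501 nm

Top surface (1.0 → 1.55): reflection off a higher-index medium gives a half-wave phase shift.
Bottom surface (1.55 → 1.33): reflection off a lower-index medium gives no phase shift.
Exactly one π shift → a net half-wave offset.
For maximum reflection here: 2 n t = (m + ½) λ.
λ = 2 n t / (m + ½). The fourth-longest wavelength is m = 3: λ = 2 × 1.55 × 566 / 3.50 = 501 nm.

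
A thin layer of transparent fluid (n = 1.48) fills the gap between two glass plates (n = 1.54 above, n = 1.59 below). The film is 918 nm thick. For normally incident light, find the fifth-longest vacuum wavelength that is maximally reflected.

604 nm

At the upper boundary (n = 1.54 to n = 1.48) the reflected ray undergoes no phase shift.
At the lower boundary (n = 1.48 to n = 1.59) the reflected ray undergoes a half-wave phase shift.
Exactly one π shift → a net half-wave offset.
With one net inversion, constructive interference in reflection requires 2 n t = (m + ½) λ.
λ = 2 n t / (m + ½). The fifth-longest wavelength is m = 4: λ = 2 × 1.48 × 918 / 4.50 = 604 nm.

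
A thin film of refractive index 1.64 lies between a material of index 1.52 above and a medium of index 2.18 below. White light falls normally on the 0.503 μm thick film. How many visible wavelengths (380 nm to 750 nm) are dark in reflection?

2

At the upper boundary (n = 1.52 to n = 1.64) the reflected ray undergoes a half-wave phase shift.
Ray reflecting at the bottom interface goes from n = 1.64 toward n = 2.18: a half-wave phase shift.
Zero or two π shifts → no net half-wave offset.
For minimum reflection here: 2 n t = (m + ½) λ.
λ = 2 n t / (m + ½) = 1650 / (m + ½) nm.
m=1: 1100 nm (IR); m=2: 660 nm (visible); m=3: 471 nm (visible); m=4: 367 nm (UV).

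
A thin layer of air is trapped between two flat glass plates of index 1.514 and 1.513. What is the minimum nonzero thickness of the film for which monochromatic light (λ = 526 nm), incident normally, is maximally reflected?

132 nm

Top surface (1.514 → 1.0): reflection off a lower-index medium gives no phase shift.
At the lower boundary (n = 1.0 to n = 1.513) the reflected ray undergoes a half-wave phase shift.
The two reflections differ by half a wavelength.
So the condition for constructive reflection is 2 n t = (m + ½) λ.
Minimum at m = 0: t = λ / (4 n) = 526 / (4 × 1.0) = 132 nm.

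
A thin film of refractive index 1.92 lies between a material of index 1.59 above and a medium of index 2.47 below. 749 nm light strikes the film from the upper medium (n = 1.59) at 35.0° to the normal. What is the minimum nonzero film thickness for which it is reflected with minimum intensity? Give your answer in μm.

At the upper boundary (n = 1.59 to n = 1.92) the reflected ray undergoes a half-wave phase shift.
Ray reflecting at the bottom interface goes from n = 1.92 toward n = 2.47: a half-wave phase shift.
The two reflections carry the same phase change, so no net offset.
For dark reflection here: 2 n t cos θ_r = (m + ½) λ.
Snell's law: 1.59 sin 35.0° = 1.92 sin θ_r → sin θ_r = 0.475, cos θ_r = 0.880.
Minimum at m = 0: t = λ / (4 n cos θ_r) = 749 / (4 × 1.92 × 0.880) = 111 nm.

0.111 μm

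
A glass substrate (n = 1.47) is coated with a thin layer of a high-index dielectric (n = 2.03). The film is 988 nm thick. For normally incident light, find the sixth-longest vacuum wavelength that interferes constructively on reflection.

Top surface (1.0 → 2.03): reflection off a higher-index medium gives a half-wave phase shift.
Ray reflecting at the bottom interface goes from n = 2.03 toward n = 1.47: no phase shift.
Net: one phase inversion between the two reflected rays.
For maximum reflection here: 2 n t = (m + ½) λ.
λ = 2 n t / (m + ½). The sixth-longest wavelength is m = 5: λ = 2 × 2.03 × 988 / 5.50 = 729 nm.

729 nm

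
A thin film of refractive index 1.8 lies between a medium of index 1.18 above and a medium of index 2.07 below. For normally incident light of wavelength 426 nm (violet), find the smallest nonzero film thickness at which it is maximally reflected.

118 nm

Top surface (1.18 → 1.8): reflection off a higher-index medium gives a half-wave phase shift.
Bottom surface (1.8 → 2.07): reflection off a higher-index medium gives a half-wave phase shift.
The two reflections carry the same phase change, so no net offset.
With no net inversion, constructive interference in reflection requires 2 n t = m λ.
Minimum nonzero at m = 1: t = λ / (2 n) = 426 / (2 × 1.8) = 118 nm.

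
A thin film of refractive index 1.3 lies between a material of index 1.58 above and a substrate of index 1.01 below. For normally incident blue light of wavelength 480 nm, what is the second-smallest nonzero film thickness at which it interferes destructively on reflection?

Top surface (1.58 → 1.3): reflection off a lower-index medium gives no phase shift.
Bottom surface (1.3 → 1.01): reflection off a lower-index medium gives no phase shift.
Net: no relative phase inversion (both shifts match).
With no net inversion, destructive interference in reflection requires 2 n t = (m + ½) λ.
The second-smallest nonzero thickness corresponds to m = 1: t = (m + ½) λ / (2 n) = 1.50 × 480 / (2 × 1.3) = 277 nm.

277 nm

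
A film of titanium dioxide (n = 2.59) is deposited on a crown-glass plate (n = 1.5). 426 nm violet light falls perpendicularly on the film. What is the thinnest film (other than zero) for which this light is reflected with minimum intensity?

82.2 nm

Ray reflecting at the top interface goes from n = 1.0 toward n = 2.59: a half-wave phase shift.
Bottom surface (2.59 → 1.5): reflection off a lower-index medium gives no phase shift.
The two reflections differ by half a wavelength.
So the condition for destructive reflection is 2 n t = m λ.
Minimum nonzero at m = 1: t = λ / (2 n) = 426 / (2 × 2.59) = 82.2 nm.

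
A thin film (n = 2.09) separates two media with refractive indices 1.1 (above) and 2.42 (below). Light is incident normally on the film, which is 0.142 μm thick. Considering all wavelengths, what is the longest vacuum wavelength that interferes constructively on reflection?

Ray reflecting at the top interface goes from n = 1.1 toward n = 2.09: a half-wave phase shift.
Ray reflecting at the bottom interface goes from n = 2.09 toward n = 2.42: a half-wave phase shift.
Zero or two π shifts → no net half-wave offset.
For strong reflection here: 2 n t = m λ.
λ = 2 n t / m. The longest wavelength is m = 1: λ = 2 × 2.09 × 142 / 1.00 = 594 nm.

594 nm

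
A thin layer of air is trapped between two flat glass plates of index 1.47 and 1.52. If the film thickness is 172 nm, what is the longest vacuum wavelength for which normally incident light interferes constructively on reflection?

688 nm

Top surface (1.47 → 1.0): reflection off a lower-index medium gives no phase shift.
At the lower boundary (n = 1.0 to n = 1.52) the reflected ray undergoes a half-wave phase shift.
Net: one phase inversion between the two reflected rays.
For maximum reflection here: 2 n t = (m + ½) λ.
λ = 2 n t / (m + ½). The longest wavelength is m = 0: λ = 2 × 1.0 × 172 / 0.500 = 688 nm.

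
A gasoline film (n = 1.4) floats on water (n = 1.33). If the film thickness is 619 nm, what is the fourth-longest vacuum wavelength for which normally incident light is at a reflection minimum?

Ray reflecting at the top interface goes from n = 1.0 toward n = 1.4: a half-wave phase shift.
Ray reflecting at the bottom interface goes from n = 1.4 toward n = 1.33: no phase shift.
The two reflections differ by half a wavelength.
With one net inversion, destructive interference in reflection requires 2 n t = m λ.
λ = 2 n t / m. The fourth-longest wavelength is m = 4: λ = 2 × 1.4 × 619 / 4.00 = 433 nm.

433 nm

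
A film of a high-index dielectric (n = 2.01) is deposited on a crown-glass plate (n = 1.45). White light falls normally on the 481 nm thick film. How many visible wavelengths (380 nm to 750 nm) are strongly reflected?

2

Top surface (1.0 → 2.01): reflection off a higher-index medium gives a half-wave phase shift.
Ray reflecting at the bottom interface goes from n = 2.01 toward n = 1.45: no phase shift.
Net: one phase inversion between the two reflected rays.
For strong reflection here: 2 n t = (m + ½) λ.
λ = 2 n t / (m + ½) = 1934 / (m + ½) nm.
m=2: 773 nm (IR); m=3: 552 nm (visible); m=4: 430 nm (visible); m=5: 352 nm (UV).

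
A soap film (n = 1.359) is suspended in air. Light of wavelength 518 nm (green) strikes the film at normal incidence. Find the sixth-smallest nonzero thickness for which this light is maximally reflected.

Top surface (1.0 → 1.359): reflection off a higher-index medium gives a half-wave phase shift.
At the lower boundary (n = 1.359 to n = 1.0) the reflected ray undergoes no phase shift.
Net: one phase inversion between the two reflected rays.
For maximum reflection here: 2 n t = (m + ½) λ.
The sixth-smallest nonzero thickness corresponds to m = 5: t = (m + ½) λ / (2 n) = 5.50 × 518 / (2 × 1.359) = 1048 nm.

1048 nm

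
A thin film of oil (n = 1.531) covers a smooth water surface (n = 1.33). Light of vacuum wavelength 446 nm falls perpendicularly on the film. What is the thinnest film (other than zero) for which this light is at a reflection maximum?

Top surface (1.0 → 1.531): reflection off a higher-index medium gives a half-wave phase shift.
At the lower boundary (n = 1.531 to n = 1.33) the reflected ray undergoes no phase shift.
Exactly one π shift → a net half-wave offset.
With one net inversion, constructive interference in reflection requires 2 n t = (m + ½) λ.
Minimum at m = 0: t = λ / (4 n) = 446 / (4 × 1.531) = 72.8 nm.

72.8 nm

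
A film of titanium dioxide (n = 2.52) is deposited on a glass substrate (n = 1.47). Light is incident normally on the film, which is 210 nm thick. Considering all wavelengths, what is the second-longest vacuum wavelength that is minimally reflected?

Ray reflecting at the top interface goes from n = 1.0 toward n = 2.52: a half-wave phase shift.
Ray reflecting at the bottom interface goes from n = 2.52 toward n = 1.47: no phase shift.
Net: one phase inversion between the two reflected rays.
So the condition for destructive reflection is 2 n t = m λ.
λ = 2 n t / m. The second-longest wavelength is m = 2: λ = 2 × 2.52 × 210 / 2.00 = 529 nm.

529 nm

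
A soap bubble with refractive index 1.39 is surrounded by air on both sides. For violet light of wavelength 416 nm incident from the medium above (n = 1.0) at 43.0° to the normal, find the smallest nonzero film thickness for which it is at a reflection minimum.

Top surface (1.0 → 1.39): reflection off a higher-index medium gives a half-wave phase shift.
Bottom surface (1.39 → 1.0): reflection off a lower-index medium gives no phase shift.
Net: one phase inversion between the two reflected rays.
So the condition for destructive reflection is 2 n t cos θ_r = m λ.
Snell's law: 1.0 sin 43.0° = 1.39 sin θ_r → sin θ_r = 0.491, cos θ_r = 0.871.
Minimum nonzero at m = 1: t = λ / (2 n cos θ_r) = 416 / (2 × 1.39 × 0.871) = 172 nm.

172 nm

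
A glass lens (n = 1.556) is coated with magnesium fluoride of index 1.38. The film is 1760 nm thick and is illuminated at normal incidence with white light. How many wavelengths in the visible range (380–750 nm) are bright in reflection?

6

At the upper boundary (n = 1.0 to n = 1.38) the reflected ray undergoes a half-wave phase shift.
At the lower boundary (n = 1.38 to n = 1.556) the reflected ray undergoes a half-wave phase shift.
Net: no relative phase inversion (both shifts match).
So the condition for constructive reflection is 2 n t = m λ.
λ = 2 n t / m = 4858 / m nm.
m=6: 810 nm (IR); m=7: 694 nm (visible); m=8: 607 nm (visible); m=9: 540 nm (visible); m=10: 486 nm (visible); m=11: 442 nm (visible); m=12: 405 nm (visible); m=13: 374 nm (UV).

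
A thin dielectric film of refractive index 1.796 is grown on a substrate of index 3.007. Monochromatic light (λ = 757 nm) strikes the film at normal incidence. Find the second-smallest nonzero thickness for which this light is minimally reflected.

Ray reflecting at the top interface goes from n = 1.0 toward n = 1.796: a half-wave phase shift.
Ray reflecting at the bottom interface goes from n = 1.796 toward n = 3.007: a half-wave phase shift.
Zero or two π shifts → no net half-wave offset.
So the condition for destructive reflection is 2 n t = (m + ½) λ.
The second-smallest nonzero thickness corresponds to m = 1: t = (m + ½) λ / (2 n) = 1.50 × 757 / (2 × 1.796) = 316 nm.

316 nm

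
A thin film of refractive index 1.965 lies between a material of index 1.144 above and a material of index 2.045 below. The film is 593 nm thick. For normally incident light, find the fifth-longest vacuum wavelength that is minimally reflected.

Top surface (1.144 → 1.965): reflection off a higher-index medium gives a half-wave phase shift.
Ray reflecting at the bottom interface goes from n = 1.965 toward n = 2.045: a half-wave phase shift.
The two reflections carry the same phase change, so no net offset.
For weak reflection here: 2 n t = (m + ½) λ.
λ = 2 n t / (m + ½). The fifth-longest wavelength is m = 4: λ = 2 × 1.965 × 593 / 4.50 = 518 nm.

518 nm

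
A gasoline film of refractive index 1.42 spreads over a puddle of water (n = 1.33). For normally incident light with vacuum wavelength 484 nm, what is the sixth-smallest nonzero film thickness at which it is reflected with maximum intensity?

Ray reflecting at the top interface goes from n = 1.0 toward n = 1.42: a half-wave phase shift.
Ray reflecting at the bottom interface goes from n = 1.42 toward n = 1.33: no phase shift.
The two reflections differ by half a wavelength.
For bright reflection here: 2 n t = (m + ½) λ.
The sixth-smallest nonzero thickness corresponds to m = 5: t = (m + ½) λ / (2 n) = 5.50 × 484 / (2 × 1.42) = 937 nm.

937 nm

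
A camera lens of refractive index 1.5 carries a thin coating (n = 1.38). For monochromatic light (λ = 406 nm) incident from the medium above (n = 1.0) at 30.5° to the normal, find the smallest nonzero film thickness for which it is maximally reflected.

Top surface (1.0 → 1.38): reflection off a higher-index medium gives a half-wave phase shift.
At the lower boundary (n = 1.38 to n = 1.5) the reflected ray undergoes a half-wave phase shift.
Zero or two π shifts → no net half-wave offset.
So the condition for constructive reflection is 2 n t cos θ_r = m λ.
Snell's law: 1.0 sin 30.5° = 1.38 sin θ_r → sin θ_r = 0.368, cos θ_r = 0.930.
Minimum nonzero at m = 1: t = λ / (2 n cos θ_r) = 406 / (2 × 1.38 × 0.930) = 158 nm.

158 nm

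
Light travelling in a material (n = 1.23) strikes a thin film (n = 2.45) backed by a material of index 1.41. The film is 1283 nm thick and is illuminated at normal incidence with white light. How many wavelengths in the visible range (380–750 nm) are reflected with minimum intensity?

8

At the upper boundary (n = 1.23 to n = 2.45) the reflected ray undergoes a half-wave phase shift.
Ray reflecting at the bottom interface goes from n = 2.45 toward n = 1.41: no phase shift.
The two reflections differ by half a wavelength.
With one net inversion, destructive interference in reflection requires 2 n t = m λ.
λ = 2 n t / m = 6287 / m nm.
m=8: 786 nm (IR); m=9: 699 nm (visible); m=10: 629 nm (visible); m=11: 572 nm (visible); m=12: 524 nm (visible); m=13: 484 nm (visible); m=14: 449 nm (visible); m=15: 419 nm (visible); m=16: 393 nm (visible); m=17: 370 nm (UV).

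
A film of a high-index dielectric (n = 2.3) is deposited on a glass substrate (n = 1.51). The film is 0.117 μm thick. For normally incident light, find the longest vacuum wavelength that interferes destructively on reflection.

Top surface (1.0 → 2.3): reflection off a higher-index medium gives a half-wave phase shift.
Bottom surface (2.3 → 1.51): reflection off a lower-index medium gives no phase shift.
Net: one phase inversion between the two reflected rays.
For minimum reflection here: 2 n t = m λ.
λ = 2 n t / m. The longest wavelength is m = 1: λ = 2 × 2.3 × 117 / 1.00 = 538 nm.

538 nm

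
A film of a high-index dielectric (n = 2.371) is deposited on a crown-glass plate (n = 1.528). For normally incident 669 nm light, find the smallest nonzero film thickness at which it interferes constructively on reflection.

At the upper boundary (n = 1.0 to n = 2.371) the reflected ray undergoes a half-wave phase shift.
At the lower boundary (n = 2.371 to n = 1.528) the reflected ray undergoes no phase shift.
Net: one phase inversion between the two reflected rays.
With one net inversion, constructive interference in reflection requires 2 n t = (m + ½) λ.
Minimum at m = 0: t = λ / (4 n) = 669 / (4 × 2.371) = 70.5 nm.

70.5 nm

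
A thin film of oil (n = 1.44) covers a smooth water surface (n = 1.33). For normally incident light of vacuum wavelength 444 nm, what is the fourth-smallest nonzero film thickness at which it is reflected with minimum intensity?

Top surface (1.0 → 1.44): reflection off a higher-index medium gives a half-wave phase shift.
Bottom surface (1.44 → 1.33): reflection off a lower-index medium gives no phase shift.
The two reflections differ by half a wavelength.
With one net inversion, destructive interference in reflection requires 2 n t = m λ.
The fourth-smallest nonzero thickness corresponds to m = 4: t = m λ / (2 n) = 4.00 × 444 / (2 × 1.44) = 617 nm.

617 nm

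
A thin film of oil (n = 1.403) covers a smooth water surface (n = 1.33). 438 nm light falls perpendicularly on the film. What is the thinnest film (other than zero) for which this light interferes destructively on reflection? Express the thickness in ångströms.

1561 Å

Top surface (1.0 → 1.403): reflection off a higher-index medium gives a half-wave phase shift.
Bottom surface (1.403 → 1.33): reflection off a lower-index medium gives no phase shift.
Exactly one π shift → a net half-wave offset.
With one net inversion, destructive interference in reflection requires 2 n t = m λ.
Minimum nonzero at m = 1: t = λ / (2 n) = 438 / (2 × 1.403) = 156 nm.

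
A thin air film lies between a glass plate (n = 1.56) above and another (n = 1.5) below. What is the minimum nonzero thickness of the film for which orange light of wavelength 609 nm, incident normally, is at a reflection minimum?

305 nm

Ray reflecting at the top interface goes from n = 1.56 toward n = 1.0: no phase shift.
Bottom surface (1.0 → 1.5): reflection off a higher-index medium gives a half-wave phase shift.
Net: one phase inversion between the two reflected rays.
So the condition for destructive reflection is 2 n t = m λ.
Minimum nonzero at m = 1: t = λ / (2 n) = 609 / (2 × 1.0) = 305 nm.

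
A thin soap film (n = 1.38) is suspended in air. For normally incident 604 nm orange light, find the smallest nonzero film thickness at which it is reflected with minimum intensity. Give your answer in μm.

0.219 μm

At the upper boundary (n = 1.0 to n = 1.38) the reflected ray undergoes a half-wave phase shift.
Ray reflecting at the bottom interface goes from n = 1.38 toward n = 1.0: no phase shift.
Exactly one π shift → a net half-wave offset.
For minimum reflection here: 2 n t = m λ.
Minimum nonzero at m = 1: t = λ / (2 n) = 604 / (2 × 1.38) = 219 nm.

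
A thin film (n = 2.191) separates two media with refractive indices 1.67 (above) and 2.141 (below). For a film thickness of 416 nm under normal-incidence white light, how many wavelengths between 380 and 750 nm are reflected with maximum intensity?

3

At the upper boundary (n = 1.67 to n = 2.191) the reflected ray undergoes a half-wave phase shift.
At the lower boundary (n = 2.191 to n = 2.141) the reflected ray undergoes no phase shift.
Exactly one π shift → a net half-wave offset.
With one net inversion, constructive interference in reflection requires 2 n t = (m + ½) λ.
λ = 2 n t / (m + ½) = 1823 / (m + ½) nm.
m=1: 1215 nm (IR); m=2: 729 nm (visible); m=3: 521 nm (visible); m=4: 405 nm (visible); m=5: 331 nm (UV).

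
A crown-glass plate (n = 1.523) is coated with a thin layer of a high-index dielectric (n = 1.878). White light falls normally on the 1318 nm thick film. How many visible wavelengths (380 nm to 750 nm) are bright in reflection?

At the upper boundary (n = 1.0 to n = 1.878) the reflected ray undergoes a half-wave phase shift.
Ray reflecting at the bottom interface goes from n = 1.878 toward n = 1.523: no phase shift.
Net: one phase inversion between the two reflected rays.
So the condition for constructive reflection is 2 n t = (m + ½) λ.
λ = 2 n t / (m + ½) = 4950 / (m + ½) nm.
m=6: 762 nm (IR); m=7: 660 nm (visible); m=8: 582 nm (visible); m=9: 521 nm (visible); m=10: 471 nm (visible); m=11: 430 nm (visible); m=12: 396 nm (visible); m=13: 367 nm (UV).

6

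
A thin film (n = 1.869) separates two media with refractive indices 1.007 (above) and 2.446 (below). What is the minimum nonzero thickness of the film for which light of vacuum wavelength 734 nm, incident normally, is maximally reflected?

196 nm

At the upper boundary (n = 1.007 to n = 1.869) the reflected ray undergoes a half-wave phase shift.
Bottom surface (1.869 → 2.446): reflection off a higher-index medium gives a half-wave phase shift.
Net: no relative phase inversion (both shifts match).
For strong reflection here: 2 n t = m λ.
Minimum nonzero at m = 1: t = λ / (2 n) = 734 / (2 × 1.869) = 196 nm.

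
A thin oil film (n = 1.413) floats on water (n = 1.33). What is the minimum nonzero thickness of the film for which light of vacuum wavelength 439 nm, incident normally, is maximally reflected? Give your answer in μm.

Top surface (1.0 → 1.413): reflection off a higher-index medium gives a half-wave phase shift.
Ray reflecting at the bottom interface goes from n = 1.413 toward n = 1.33: no phase shift.
Exactly one π shift → a net half-wave offset.
For strong reflection here: 2 n t = (m + ½) λ.
Minimum at m = 0: t = λ / (4 n) = 439 / (4 × 1.413) = 77.7 nm.

0.0777 μm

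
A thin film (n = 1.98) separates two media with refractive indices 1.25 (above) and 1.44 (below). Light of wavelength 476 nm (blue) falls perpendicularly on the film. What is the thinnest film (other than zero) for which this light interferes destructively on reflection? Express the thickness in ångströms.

At the upper boundary (n = 1.25 to n = 1.98) the reflected ray undergoes a half-wave phase shift.
At the lower boundary (n = 1.98 to n = 1.44) the reflected ray undergoes no phase shift.
The two reflections differ by half a wavelength.
With one net inversion, destructive interference in reflection requires 2 n t = m λ.
Minimum nonzero at m = 1: t = λ / (2 n) = 476 / (2 × 1.98) = 120 nm.

1202 Å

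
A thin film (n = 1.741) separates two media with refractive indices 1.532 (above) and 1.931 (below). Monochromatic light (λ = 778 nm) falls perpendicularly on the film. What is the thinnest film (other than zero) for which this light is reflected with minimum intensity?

112 nm

Top surface (1.532 → 1.741): reflection off a higher-index medium gives a half-wave phase shift.
Bottom surface (1.741 → 1.931): reflection off a higher-index medium gives a half-wave phase shift.
Zero or two π shifts → no net half-wave offset.
So the condition for destructive reflection is 2 n t = (m + ½) λ.
Minimum at m = 0: t = λ / (4 n) = 778 / (4 × 1.741) = 112 nm.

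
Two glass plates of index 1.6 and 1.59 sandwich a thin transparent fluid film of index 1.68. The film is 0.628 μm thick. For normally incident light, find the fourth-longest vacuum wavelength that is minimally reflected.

528 nm

Ray reflecting at the top interface goes from n = 1.6 toward n = 1.68: a half-wave phase shift.
At the lower boundary (n = 1.68 to n = 1.59) the reflected ray undergoes no phase shift.
The two reflections differ by half a wavelength.
So the condition for destructive reflection is 2 n t = m λ.
λ = 2 n t / m. The fourth-longest wavelength is m = 4: λ = 2 × 1.68 × 628 / 4.00 = 528 nm.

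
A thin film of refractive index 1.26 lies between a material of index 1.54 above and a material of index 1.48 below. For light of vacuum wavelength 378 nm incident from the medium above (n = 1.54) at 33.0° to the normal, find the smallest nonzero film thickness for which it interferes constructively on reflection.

At the upper boundary (n = 1.54 to n = 1.26) the reflected ray undergoes no phase shift.
At the lower boundary (n = 1.26 to n = 1.48) the reflected ray undergoes a half-wave phase shift.
The two reflections differ by half a wavelength.
So the condition for constructive reflection is 2 n t cos θ_r = (m + ½) λ.
Snell's law: 1.54 sin 33.0° = 1.26 sin θ_r → sin θ_r = 0.666, cos θ_r = 0.746.
Minimum at m = 0: t = λ / (4 n cos θ_r) = 378 / (4 × 1.26 × 0.746) = 101 nm.

101 nm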